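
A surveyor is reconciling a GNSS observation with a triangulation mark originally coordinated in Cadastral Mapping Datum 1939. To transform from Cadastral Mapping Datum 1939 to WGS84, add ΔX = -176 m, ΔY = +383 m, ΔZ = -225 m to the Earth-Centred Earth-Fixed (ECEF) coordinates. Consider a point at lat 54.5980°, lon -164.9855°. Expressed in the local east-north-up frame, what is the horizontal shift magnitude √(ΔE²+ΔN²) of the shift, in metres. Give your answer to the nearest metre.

456 m

The local east axis at (φ, λ) is (−sin λ, cos λ, 0), so ΔE = −sin(-164.9855°)·(-176) + cos(-164.9855°)·383 = -415.52 m.
The local north axis is (−sin φ cos λ, −sin φ sin λ, cos φ), giving ΔN = -138.561 + 80.876 − 130.345 = -188.03 m.
Horizontal magnitude = √(ΔE² + ΔN²) = √((-415.52)² + (-188.03)²) = 456.08 m.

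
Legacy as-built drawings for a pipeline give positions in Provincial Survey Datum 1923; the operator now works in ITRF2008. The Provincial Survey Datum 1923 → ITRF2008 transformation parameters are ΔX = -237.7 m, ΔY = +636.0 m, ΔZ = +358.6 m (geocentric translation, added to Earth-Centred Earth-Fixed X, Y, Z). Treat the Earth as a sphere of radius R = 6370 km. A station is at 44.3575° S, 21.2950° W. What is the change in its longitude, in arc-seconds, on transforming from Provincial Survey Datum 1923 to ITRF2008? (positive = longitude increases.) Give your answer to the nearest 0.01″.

Δλ = 22.93″

sin φ = -0.699133, cos φ = 0.714991, sin λ = -0.363170, cos λ = 0.931723.
East component: ΔE = −sin λ·ΔX + cos λ·ΔY = −(-0.363170)(-237.7) + (0.931723)(636.0) = 506.25 m.
1° of latitude spans πR/180 = 111177 m; at latitude φ, 1° of longitude spans that × cos φ = 79490.9 m, so Δλ = 506.25 / 79490.9 × 3600 = 22.927″.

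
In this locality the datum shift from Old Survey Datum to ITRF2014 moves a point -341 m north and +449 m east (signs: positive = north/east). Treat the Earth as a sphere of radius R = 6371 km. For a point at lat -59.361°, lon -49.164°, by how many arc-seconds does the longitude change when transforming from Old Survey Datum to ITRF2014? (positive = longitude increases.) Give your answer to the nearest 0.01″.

At latitude -59.361°, cos φ = 0.509627.
One radian of longitude at latitude φ spans R cos φ, so Δλ = ΔE / (R cos φ) = 449.0 / (6371000 × 0.509627) = 1.3829e-04 rad = 28.524″.

Δλ = 28.52″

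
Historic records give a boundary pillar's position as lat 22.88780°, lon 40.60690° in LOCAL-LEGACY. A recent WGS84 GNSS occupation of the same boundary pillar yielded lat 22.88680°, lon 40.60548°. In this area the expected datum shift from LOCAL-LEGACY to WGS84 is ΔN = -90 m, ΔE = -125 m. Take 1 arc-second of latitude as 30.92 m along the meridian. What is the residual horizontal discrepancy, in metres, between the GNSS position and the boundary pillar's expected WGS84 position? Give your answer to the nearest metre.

30 m

Observed coordinate differences: Δφ = -0.00100°, Δλ = -0.00142°.
Converting to metres (1° lat = 111312 m, cos φ = 0.921268): observed ΔN = -111.3 m, observed ΔE = -145.6 m.
Subtracting the expected shift leaves a residual of -111.3 − (-90) = -21.3 m north and -145.6 − (-125) = -20.6 m east.
Residual distance = √((-21.3)² + (-20.6)²) = 29.7 m.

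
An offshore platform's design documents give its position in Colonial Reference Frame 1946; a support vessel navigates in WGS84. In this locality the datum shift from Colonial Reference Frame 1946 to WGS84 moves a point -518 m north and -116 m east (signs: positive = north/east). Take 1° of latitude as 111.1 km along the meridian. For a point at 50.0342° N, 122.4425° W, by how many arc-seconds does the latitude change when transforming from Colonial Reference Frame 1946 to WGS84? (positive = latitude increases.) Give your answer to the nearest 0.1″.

Δφ = -16.8″

1° of latitude = 111.1 km, so Δφ = -518.0 / 111100 = -0.0046625° = -16.785″.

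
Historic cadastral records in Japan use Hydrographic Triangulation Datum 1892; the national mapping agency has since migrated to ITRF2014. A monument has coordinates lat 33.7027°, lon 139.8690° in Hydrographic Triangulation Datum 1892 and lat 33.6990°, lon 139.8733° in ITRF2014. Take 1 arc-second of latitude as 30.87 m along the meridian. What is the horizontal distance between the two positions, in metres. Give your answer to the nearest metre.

572 m

Δφ = 33.6990° − 33.7027° = -0.0037°; Δλ = 139.8733° − 139.8690° = +0.0043°.
1° of latitude = 3600 × 30.87 = 111132 m.
ΔN = Δφ × 111132 = -411.2 m; ΔE = Δλ × 111132 × cos(33.7027°) = +0.0043 × 111132 × 0.831928 = 397.6 m.
Distance = √(ΔE² + ΔN²) = √(397.6² + (-411.2)²) = 571.9 m.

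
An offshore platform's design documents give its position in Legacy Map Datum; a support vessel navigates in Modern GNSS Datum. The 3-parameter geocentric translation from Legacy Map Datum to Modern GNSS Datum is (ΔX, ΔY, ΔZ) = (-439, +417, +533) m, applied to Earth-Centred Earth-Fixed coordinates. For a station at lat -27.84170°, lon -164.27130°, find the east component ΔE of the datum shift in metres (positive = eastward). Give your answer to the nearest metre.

ΔE = -520 m

At φ = -27.84170°, λ = -164.27130°: sin φ = -0.467030, cos φ = 0.884241, sin λ = -0.271083, cos λ = -0.962556.
ΔE = −sin λ·ΔX + cos λ·ΔY = −(-0.271083)·(-439) + (-0.962556)·(417) = -520.39 m.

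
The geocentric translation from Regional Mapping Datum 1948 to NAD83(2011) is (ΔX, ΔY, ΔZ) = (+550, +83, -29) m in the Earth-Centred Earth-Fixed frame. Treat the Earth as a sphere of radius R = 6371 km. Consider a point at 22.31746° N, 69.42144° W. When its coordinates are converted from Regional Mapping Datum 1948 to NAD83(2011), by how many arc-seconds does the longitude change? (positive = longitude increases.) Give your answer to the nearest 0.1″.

sin φ = 0.379738, cos φ = 0.925094, sin λ = -0.936191, cos λ = 0.351491.
East component: ΔE = −sin λ·ΔX + cos λ·ΔY = −(-0.936191)(550) + (0.351491)(83) = 544.08 m.
1° of latitude spans πR/180 = 111195 m; at latitude φ, 1° of longitude spans that × cos φ = 102865.8 m, so Δλ = 544.08 / 102865.8 × 3600 = 19.041″.

Δλ = 19.0″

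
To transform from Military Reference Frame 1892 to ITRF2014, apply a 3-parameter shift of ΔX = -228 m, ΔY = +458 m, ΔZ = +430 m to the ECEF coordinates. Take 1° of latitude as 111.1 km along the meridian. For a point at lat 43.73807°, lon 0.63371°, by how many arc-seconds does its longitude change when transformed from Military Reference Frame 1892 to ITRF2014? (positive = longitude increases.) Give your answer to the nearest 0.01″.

Δλ = 20.65″

sin φ = 0.691363, cos φ = 0.722508, sin λ = 0.011060, cos λ = 0.999939.
East component: ΔE = −sin λ·ΔX + cos λ·ΔY = −(0.011060)(-228) + (0.999939)(458) = 460.49 m.
1° of latitude spans 111100 m; at latitude φ, 1° of longitude spans that × cos φ = 80270.6 m, so Δλ = 460.49 / 80270.6 × 3600 = 20.652″.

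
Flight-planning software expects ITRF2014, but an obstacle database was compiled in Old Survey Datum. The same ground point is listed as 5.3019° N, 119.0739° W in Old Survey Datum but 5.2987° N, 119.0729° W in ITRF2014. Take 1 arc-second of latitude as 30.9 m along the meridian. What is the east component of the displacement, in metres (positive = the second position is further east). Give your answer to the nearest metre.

Δφ = 5.2987° − 5.3019° = -0.0032°; Δλ = -119.0729° − -119.0739° = +0.0010°.
1° of latitude = 3600 × 30.90 = 111240 m.
ΔN = Δφ × 111240 = -356.0 m; ΔE = Δλ × 111240 × cos(5.3019°) = +0.0010 × 111240 × 0.995722 = 110.8 m.

ΔE = 111 m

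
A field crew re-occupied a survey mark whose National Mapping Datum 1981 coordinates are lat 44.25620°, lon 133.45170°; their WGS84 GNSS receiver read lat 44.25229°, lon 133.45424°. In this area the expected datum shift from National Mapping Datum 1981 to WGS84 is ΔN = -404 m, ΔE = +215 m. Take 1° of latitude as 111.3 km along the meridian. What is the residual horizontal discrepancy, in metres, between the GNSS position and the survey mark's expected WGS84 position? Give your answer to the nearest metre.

Observed coordinate differences: Δφ = -0.00391°, Δλ = +0.00254°.
Converting to metres (1° lat = 111300 m, cos φ = 0.716226): observed ΔN = -435.2 m, observed ΔE = 202.5 m.
Subtracting the expected shift leaves a residual of -435.2 − (-404) = -31.2 m north and 202.5 − (215) = -12.5 m east.
Residual distance = √((-31.2)² + (-12.5)²) = 33.6 m.

34 m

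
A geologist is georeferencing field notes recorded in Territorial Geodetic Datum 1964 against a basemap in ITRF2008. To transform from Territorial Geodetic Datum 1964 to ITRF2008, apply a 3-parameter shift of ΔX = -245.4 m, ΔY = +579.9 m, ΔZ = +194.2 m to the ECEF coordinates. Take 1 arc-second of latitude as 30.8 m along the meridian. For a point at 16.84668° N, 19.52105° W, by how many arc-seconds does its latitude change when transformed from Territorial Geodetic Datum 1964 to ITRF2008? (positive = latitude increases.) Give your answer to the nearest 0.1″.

Δφ = 10.0″

sin φ = 0.289812, cos φ = 0.957084, sin λ = -0.334153, cos λ = 0.942519.
North component: ΔN = −sin φ cos λ·ΔX − sin φ sin λ·ΔY + cos φ·ΔZ = −(0.289812)(0.942519)(-245.4) − (0.289812)(-0.334153)(579.9) + (0.957084)(194.2) = 309.06 m.
1° of latitude spans 3600 × 30.80 = 110880 m, so Δφ = 309.06 / 110880 × 3600 = 10.034″.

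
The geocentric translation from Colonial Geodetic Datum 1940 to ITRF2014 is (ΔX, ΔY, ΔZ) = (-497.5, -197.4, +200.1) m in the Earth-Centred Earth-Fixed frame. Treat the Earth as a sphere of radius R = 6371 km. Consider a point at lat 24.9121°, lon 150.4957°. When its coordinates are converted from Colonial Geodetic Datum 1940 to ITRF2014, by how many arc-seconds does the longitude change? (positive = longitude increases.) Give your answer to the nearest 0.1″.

Δλ = 14.9″

sin φ = 0.421227, cos φ = 0.906955, sin λ = 0.492489, cos λ = -0.870319.
East component: ΔE = −sin λ·ΔX + cos λ·ΔY = −(0.492489)(-497.5) + (-0.870319)(-197.4) = 416.81 m.
1° of latitude spans πR/180 = 111195 m; at latitude φ, 1° of longitude spans that × cos φ = 100848.8 m, so Δλ = 416.81 / 100848.8 × 3600 = 14.879″.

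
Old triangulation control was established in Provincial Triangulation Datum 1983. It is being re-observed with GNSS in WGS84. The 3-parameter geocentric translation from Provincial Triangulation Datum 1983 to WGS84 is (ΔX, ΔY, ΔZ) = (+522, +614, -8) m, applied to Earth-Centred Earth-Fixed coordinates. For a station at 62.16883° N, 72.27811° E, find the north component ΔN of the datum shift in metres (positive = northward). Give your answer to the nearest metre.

ΔN = -661 m

The local north axis is (−sin φ cos λ, −sin φ sin λ, cos φ), giving ΔN = -140.515 − 517.210 − 3.735 = -661.46 m.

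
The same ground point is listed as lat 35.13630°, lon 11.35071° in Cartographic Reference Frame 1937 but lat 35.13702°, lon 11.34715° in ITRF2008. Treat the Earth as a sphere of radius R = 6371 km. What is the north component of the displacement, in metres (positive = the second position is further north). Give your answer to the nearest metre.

Δφ = 35.13702° − 35.13630° = +0.00072°; Δλ = 11.34715° − 11.35071° = -0.00356°.
1° along a meridian = πR/180 = 111195 m.
ΔN = Δφ × 111195 = 80.1 m; ΔE = Δλ × 111195 × cos(35.13630°) = -0.00356 × 111195 × 0.817785 = -323.7 m.

ΔN = 80 m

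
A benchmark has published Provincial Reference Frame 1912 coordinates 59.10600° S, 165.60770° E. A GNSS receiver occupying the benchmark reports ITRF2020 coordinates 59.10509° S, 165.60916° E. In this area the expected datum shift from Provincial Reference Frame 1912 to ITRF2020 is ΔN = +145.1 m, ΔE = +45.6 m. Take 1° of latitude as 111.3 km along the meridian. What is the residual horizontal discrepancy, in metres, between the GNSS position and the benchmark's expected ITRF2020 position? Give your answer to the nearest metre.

Observed coordinate differences: Δφ = +0.00091°, Δλ = +0.00146°.
Converting to metres (1° lat = 111300 m, cos φ = 0.513451): observed ΔN = 101.3 m, observed ΔE = 83.4 m.
Subtracting the expected shift leaves a residual of 101.3 − (145.1) = -43.8 m north and 83.4 − (45.6) = 37.8 m east.
Residual distance = √((-43.8)² + 37.8²) = 57.9 m.

58 m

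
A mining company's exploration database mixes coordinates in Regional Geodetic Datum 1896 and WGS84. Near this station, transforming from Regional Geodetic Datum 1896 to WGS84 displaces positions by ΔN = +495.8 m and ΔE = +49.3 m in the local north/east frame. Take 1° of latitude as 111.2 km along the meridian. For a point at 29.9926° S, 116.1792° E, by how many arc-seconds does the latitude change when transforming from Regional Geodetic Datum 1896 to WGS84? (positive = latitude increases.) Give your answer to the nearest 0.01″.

1° of latitude = 111.2 km, so Δφ = 495.8 / 111200 = 0.0044586° = 16.051″.

Δφ = 16.05″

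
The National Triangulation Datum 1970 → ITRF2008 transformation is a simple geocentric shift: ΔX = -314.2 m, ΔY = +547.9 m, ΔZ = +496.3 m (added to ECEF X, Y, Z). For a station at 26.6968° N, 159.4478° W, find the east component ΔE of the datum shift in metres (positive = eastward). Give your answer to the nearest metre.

The local east axis at (φ, λ) is (−sin λ, cos λ, 0), so ΔE = −sin(-159.4478°)·(-314.2) + cos(-159.4478°)·547.9 = -623.33 m.

ΔE = -623 m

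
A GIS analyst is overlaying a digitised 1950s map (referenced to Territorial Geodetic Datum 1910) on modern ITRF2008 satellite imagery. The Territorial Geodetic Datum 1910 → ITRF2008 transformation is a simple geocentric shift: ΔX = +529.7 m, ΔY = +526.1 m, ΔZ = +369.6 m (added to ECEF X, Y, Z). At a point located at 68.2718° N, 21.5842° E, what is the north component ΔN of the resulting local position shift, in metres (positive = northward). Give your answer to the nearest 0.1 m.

The local north axis is (−sin φ cos λ, −sin φ sin λ, cos φ), giving ΔN = -457.560 − 179.785 + 136.827 = -500.52 m.

ΔN = -500.5 m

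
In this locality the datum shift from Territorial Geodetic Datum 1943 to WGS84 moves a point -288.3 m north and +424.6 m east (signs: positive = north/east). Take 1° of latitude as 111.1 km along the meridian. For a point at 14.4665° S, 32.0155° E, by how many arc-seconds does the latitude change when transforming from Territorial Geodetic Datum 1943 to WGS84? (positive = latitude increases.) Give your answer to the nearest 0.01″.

Δφ = -9.34″

1° of latitude = 111.1 km, so Δφ = -288.3 / 111100 = -0.0025950° = -9.342″.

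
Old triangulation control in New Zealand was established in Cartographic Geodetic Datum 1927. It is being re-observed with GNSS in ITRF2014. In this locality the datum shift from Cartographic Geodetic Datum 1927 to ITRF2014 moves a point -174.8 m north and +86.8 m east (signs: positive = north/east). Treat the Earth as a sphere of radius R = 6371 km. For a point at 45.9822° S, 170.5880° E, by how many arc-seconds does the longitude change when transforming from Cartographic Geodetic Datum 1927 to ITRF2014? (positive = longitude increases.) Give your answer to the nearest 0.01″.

At latitude -45.9822°, cos φ = 0.694882.
One radian of longitude at latitude φ spans R cos φ, so Δλ = ΔE / (R cos φ) = 86.8 / (6371000 × 0.694882) = 1.9607e-05 rad = 4.044″.

Δλ = 4.04″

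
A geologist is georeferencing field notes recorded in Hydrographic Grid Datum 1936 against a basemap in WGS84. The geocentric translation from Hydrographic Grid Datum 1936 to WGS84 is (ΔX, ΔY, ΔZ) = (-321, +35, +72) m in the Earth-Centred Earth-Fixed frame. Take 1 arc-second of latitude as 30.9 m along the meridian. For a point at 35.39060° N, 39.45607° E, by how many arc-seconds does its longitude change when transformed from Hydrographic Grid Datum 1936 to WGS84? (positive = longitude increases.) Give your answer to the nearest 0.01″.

Δλ = 9.17″

sin φ = 0.579147, cos φ = 0.815223, sin λ = 0.635486, cos λ = 0.772112.
East component: ΔE = −sin λ·ΔX + cos λ·ΔY = −(0.635486)(-321) + (0.772112)(35) = 231.02 m.
1° of latitude spans 3600 × 30.90 = 111240 m; at latitude φ, 1° of longitude spans that × cos φ = 90685.4 m, so Δλ = 231.02 / 90685.4 × 3600 = 9.171″.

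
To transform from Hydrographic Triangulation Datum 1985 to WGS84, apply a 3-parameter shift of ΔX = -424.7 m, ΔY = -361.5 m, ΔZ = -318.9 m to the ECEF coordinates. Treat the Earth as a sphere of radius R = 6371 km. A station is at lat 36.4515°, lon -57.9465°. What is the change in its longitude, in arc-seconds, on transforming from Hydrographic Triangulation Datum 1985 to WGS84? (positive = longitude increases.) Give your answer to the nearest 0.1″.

Δλ = -22.2″

sin φ = 0.594142, cos φ = 0.804360, sin λ = -0.847553, cos λ = 0.530711.
East component: ΔE = −sin λ·ΔX + cos λ·ΔY = −(-0.847553)(-424.7) + (0.530711)(-361.5) = -551.81 m.
1° of latitude spans πR/180 = 111195 m; at latitude φ, 1° of longitude spans that × cos φ = 89440.8 m, so Δλ = -551.81 / 89440.8 × 3600 = -22.210″.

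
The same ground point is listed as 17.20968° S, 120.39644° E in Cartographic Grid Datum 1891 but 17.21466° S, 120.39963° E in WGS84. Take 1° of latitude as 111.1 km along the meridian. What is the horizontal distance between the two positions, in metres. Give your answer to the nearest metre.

649 m

Δφ = -17.21466° − -17.20968° = -0.00498°; Δλ = 120.39963° − 120.39644° = +0.00319°.
ΔN = Δφ × 111100 = -553.3 m; ΔE = Δλ × 111100 × cos(-17.20968°) = +0.00319 × 111100 × 0.955228 = 338.5 m.
Distance = √(ΔE² + ΔN²) = √(338.5² + (-553.3)²) = 648.6 m.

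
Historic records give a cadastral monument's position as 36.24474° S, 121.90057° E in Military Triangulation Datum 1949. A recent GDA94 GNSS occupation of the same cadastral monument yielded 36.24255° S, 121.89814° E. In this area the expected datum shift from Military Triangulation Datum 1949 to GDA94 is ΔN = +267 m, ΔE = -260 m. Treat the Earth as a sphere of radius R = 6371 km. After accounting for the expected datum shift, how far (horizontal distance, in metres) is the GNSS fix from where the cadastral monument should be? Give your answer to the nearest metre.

48 m

Observed coordinate differences: Δφ = +0.00219°, Δλ = -0.00243°.
Converting to metres (1° lat = 111195 m, cos φ = 0.806499): observed ΔN = 243.5 m, observed ΔE = -217.9 m.
Subtracting the expected shift leaves a residual of 243.5 − (267) = -23.5 m north and -217.9 − (-260) = 42.1 m east.
Residual distance = √((-23.5)² + 42.1²) = 48.2 m.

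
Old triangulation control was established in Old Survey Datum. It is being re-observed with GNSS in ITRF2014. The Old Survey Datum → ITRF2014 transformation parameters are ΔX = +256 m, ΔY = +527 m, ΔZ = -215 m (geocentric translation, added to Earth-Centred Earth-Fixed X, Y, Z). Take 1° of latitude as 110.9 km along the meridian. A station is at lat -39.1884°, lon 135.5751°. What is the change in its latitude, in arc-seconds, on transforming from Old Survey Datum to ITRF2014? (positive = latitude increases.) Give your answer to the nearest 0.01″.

sin φ = -0.631872, cos φ = 0.775072, sin λ = 0.699974, cos λ = -0.714169.
North component: ΔN = −sin φ cos λ·ΔX − sin φ sin λ·ΔY + cos φ·ΔZ = −(-0.631872)(-0.714169)(256) − (-0.631872)(0.699974)(527) + (0.775072)(-215) = -49.08 m.
1° of latitude spans 110900 m, so Δφ = -49.08 / 110900 × 3600 = -1.593″.

Δφ = -1.59″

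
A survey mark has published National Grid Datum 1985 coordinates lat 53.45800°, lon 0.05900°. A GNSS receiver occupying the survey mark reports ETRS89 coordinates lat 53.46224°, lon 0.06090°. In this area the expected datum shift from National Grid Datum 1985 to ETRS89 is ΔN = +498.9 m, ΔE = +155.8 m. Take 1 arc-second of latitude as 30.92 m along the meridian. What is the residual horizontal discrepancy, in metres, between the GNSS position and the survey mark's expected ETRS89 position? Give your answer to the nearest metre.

40 m

Observed coordinate differences: Δφ = +0.00424°, Δλ = +0.00190°.
Converting to metres (1° lat = 111312 m, cos φ = 0.595412): observed ΔN = 472.0 m, observed ΔE = 125.9 m.
Subtracting the expected shift leaves a residual of 472.0 − (498.9) = -26.9 m north and 125.9 − (155.8) = -29.9 m east.
Residual distance = √((-26.9)² + (-29.9)²) = 40.2 m.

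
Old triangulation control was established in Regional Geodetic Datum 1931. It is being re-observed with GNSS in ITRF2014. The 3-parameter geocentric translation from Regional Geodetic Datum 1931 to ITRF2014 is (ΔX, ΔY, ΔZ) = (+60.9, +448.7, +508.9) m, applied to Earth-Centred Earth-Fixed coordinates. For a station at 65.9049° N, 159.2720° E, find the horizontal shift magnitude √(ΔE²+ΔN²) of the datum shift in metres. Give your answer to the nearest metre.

456 m

At φ = 65.9049°, λ = 159.2720°: sin φ = 0.912869, cos φ = 0.408252, sin λ = 0.353932, cos λ = -0.935271.
ΔE = −sin λ·ΔX + cos λ·ΔY = −(0.353932)·(60.9) + (-0.935271)·(448.7) = -441.21 m.
ΔN = −sin φ cos λ·ΔX − sin φ sin λ·ΔY + cos φ·ΔZ = −(0.912869)(-0.935271)(60.9) − (0.912869)(0.353932)(448.7) + (0.408252)(508.9) = 114.78 m.
Horizontal magnitude = √(ΔE² + ΔN²) = √((-441.21)² + 114.78²) = 455.90 m.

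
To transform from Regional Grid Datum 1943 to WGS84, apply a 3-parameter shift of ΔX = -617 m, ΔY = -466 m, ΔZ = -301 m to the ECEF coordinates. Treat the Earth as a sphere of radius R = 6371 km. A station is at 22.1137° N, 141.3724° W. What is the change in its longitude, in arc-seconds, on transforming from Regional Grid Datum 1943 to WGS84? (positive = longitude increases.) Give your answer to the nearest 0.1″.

Δλ = -0.7″

sin φ = 0.376446, cos φ = 0.926439, sin λ = -0.624256, cos λ = -0.781220.
East component: ΔE = −sin λ·ΔX + cos λ·ΔY = −(-0.624256)(-617) + (-0.781220)(-466) = -21.12 m.
1° of latitude spans πR/180 = 111195 m; at latitude φ, 1° of longitude spans that × cos φ = 103015.3 m, so Δλ = -21.12 / 103015.3 × 3600 = -0.738″.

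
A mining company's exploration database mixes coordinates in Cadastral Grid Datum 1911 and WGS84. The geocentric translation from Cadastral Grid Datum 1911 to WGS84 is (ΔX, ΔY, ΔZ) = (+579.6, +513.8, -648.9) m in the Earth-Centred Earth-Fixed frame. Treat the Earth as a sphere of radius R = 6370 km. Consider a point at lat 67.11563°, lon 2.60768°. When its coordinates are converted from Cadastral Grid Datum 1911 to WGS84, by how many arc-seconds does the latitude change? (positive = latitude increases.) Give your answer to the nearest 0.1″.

sin φ = 0.921292, cos φ = 0.388873, sin λ = 0.045497, cos λ = 0.998964.
North component: ΔN = −sin φ cos λ·ΔX − sin φ sin λ·ΔY + cos φ·ΔZ = −(0.921292)(0.998964)(579.6) − (0.921292)(0.045497)(513.8) + (0.388873)(-648.9) = -807.30 m.
1° of latitude spans πR/180 = 111177 m, so Δφ = -807.30 / 111177 × 3600 = -26.141″.

Δφ = -26.1″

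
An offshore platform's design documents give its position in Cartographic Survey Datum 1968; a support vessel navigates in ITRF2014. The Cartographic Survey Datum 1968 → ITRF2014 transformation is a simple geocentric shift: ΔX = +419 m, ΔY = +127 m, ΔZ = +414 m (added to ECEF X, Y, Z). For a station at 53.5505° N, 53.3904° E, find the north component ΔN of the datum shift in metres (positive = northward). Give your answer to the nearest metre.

The local north axis is (−sin φ cos λ, −sin φ sin λ, cos φ), giving ΔN = -200.994 − 82.003 + 245.963 = -37.03 m.

ΔN = -37 m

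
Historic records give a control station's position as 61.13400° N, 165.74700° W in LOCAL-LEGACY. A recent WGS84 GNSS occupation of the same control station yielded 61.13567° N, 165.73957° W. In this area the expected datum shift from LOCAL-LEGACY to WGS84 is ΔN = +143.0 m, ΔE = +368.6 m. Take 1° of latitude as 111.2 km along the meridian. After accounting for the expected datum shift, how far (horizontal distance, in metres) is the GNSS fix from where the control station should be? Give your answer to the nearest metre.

Observed coordinate differences: Δφ = +0.00167°, Δλ = +0.00743°.
Converting to metres (1° lat = 111200 m, cos φ = 0.482763): observed ΔN = 185.7 m, observed ΔE = 398.9 m.
Subtracting the expected shift leaves a residual of 185.7 − (143.0) = 42.7 m north and 398.9 − (368.6) = 30.3 m east.
Residual distance = √(42.7² + 30.3²) = 52.3 m.

52 m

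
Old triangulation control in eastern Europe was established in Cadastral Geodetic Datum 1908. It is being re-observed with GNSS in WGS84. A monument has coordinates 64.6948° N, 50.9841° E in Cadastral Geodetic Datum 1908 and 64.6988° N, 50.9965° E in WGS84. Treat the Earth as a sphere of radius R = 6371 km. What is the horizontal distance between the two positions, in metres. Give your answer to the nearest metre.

Δφ = 64.6988° − 64.6948° = +0.0040°; Δλ = 50.9965° − 50.9841° = +0.0124°.
1° along a meridian = πR/180 = 111195 m.
ΔN = Δφ × 111195 = 444.8 m; ΔE = Δλ × 111195 × cos(64.6948°) = +0.0124 × 111195 × 0.427440 = 589.4 m.
Distance = √(ΔE² + ΔN²) = √(589.4² + 444.8²) = 738.4 m.

738 m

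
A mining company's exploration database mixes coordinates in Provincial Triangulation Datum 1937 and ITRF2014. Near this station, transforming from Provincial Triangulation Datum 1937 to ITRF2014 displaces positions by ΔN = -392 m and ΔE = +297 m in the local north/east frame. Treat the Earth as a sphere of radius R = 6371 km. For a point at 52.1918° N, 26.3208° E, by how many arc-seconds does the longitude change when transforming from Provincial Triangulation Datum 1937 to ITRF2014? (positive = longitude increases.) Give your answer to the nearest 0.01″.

At latitude 52.1918°, cos φ = 0.613020.
One radian of longitude at latitude φ spans R cos φ, so Δλ = ΔE / (R cos φ) = 297.0 / (6371000 × 0.613020) = 7.6046e-05 rad = 15.686″.

Δλ = 15.69″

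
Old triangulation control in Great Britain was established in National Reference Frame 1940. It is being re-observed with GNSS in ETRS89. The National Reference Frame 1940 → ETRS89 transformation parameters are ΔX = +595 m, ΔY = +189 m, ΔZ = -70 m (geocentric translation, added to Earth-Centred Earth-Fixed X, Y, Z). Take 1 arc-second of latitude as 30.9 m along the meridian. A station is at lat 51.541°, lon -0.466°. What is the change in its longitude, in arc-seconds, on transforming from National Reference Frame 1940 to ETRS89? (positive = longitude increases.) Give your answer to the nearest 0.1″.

Δλ = 10.1″

sin φ = 0.783053, cos φ = 0.621954, sin λ = -0.008133, cos λ = 0.999967.
East component: ΔE = −sin λ·ΔX + cos λ·ΔY = −(-0.008133)(595) + (0.999967)(189) = 193.83 m.
1° of latitude spans 3600 × 30.90 = 111240 m; at latitude φ, 1° of longitude spans that × cos φ = 69186.2 m, so Δλ = 193.83 / 69186.2 × 3600 = 10.086″.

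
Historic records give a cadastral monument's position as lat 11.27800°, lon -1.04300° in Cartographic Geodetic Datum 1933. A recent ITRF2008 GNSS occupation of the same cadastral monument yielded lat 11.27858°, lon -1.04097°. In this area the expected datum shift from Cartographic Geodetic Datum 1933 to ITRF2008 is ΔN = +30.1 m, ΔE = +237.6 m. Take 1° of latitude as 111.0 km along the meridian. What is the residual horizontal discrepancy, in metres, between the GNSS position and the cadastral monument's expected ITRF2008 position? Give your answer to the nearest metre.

38 m

Observed coordinate differences: Δφ = +0.00058°, Δλ = +0.00203°.
Converting to metres (1° lat = 111000 m, cos φ = 0.980690): observed ΔN = 64.4 m, observed ΔE = 221.0 m.
Subtracting the expected shift leaves a residual of 64.4 − (30.1) = 34.3 m north and 221.0 − (237.6) = -16.6 m east.
Residual distance = √(34.3² + (-16.6)²) = 38.1 m.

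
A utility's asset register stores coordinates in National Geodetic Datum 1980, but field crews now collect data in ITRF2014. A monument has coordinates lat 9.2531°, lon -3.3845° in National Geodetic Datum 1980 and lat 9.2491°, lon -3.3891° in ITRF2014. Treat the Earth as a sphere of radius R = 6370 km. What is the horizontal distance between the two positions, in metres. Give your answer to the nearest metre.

673 m

Δφ = 9.2491° − 9.2531° = -0.0040°; Δλ = -3.3891° − -3.3845° = -0.0046°.
1° along a meridian = πR/180 = 111177 m.
ΔN = Δφ × 111177 = -444.7 m; ΔE = Δλ × 111177 × cos(9.2531°) = -0.0046 × 111177 × 0.986988 = -504.8 m.
Distance = √(ΔE² + ΔN²) = √((-504.8)² + (-444.7)²) = 672.7 m.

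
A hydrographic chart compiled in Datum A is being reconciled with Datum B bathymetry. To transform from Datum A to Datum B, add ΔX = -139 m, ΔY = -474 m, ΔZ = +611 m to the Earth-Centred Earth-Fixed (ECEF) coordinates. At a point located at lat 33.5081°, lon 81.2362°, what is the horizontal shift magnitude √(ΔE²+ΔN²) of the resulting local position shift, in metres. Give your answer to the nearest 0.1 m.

The local east axis at (φ, λ) is (−sin λ, cos λ, 0), so ΔE = −sin(81.2362°)·(-139) + cos(81.2362°)·(-474) = 65.16 m.
The local north axis is (−sin φ cos λ, −sin φ sin λ, cos φ), giving ΔN = 11.692 + 258.619 + 509.457 = 779.77 m.
Horizontal magnitude = √(ΔE² + ΔN²) = √(65.16² + 779.77²) = 782.48 m.

782.5 m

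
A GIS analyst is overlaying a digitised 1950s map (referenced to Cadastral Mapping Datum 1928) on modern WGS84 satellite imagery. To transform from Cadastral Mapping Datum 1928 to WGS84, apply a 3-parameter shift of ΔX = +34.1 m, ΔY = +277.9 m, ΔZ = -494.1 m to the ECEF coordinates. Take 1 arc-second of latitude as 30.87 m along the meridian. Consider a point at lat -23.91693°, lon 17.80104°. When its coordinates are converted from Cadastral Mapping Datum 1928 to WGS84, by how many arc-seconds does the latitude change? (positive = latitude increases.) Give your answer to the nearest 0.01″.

Δφ = -13.09″

sin φ = -0.405412, cos φ = 0.914134, sin λ = 0.305713, cos λ = 0.952124.
North component: ΔN = −sin φ cos λ·ΔX − sin φ sin λ·ΔY + cos φ·ΔZ = −(-0.405412)(0.952124)(34.1) − (-0.405412)(0.305713)(277.9) + (0.914134)(-494.1) = -404.07 m.
1° of latitude spans 3600 × 30.87 = 111132 m, so Δφ = -404.07 / 111132 × 3600 = -13.089″.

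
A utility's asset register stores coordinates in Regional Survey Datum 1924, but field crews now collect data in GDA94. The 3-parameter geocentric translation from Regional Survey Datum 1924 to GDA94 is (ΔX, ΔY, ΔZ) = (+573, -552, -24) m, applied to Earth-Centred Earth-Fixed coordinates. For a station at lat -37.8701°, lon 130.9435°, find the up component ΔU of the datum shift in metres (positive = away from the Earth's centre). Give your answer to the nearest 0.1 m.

ΔU = -610.8 m

The local up (radial) axis is (cos φ cos λ, cos φ sin λ, sin φ), giving ΔU = -296.418 − 329.147 + 14.733 = -610.83 m.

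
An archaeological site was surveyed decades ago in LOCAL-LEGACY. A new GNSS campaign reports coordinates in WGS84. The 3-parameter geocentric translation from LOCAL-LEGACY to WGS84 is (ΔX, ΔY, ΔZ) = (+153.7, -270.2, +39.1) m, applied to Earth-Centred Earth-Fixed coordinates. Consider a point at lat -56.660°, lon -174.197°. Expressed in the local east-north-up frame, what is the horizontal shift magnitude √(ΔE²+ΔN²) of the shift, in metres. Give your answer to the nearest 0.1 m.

The local east axis at (φ, λ) is (−sin λ, cos λ, 0), so ΔE = −sin(-174.197°)·153.7 + cos(-174.197°)·(-270.2) = 284.36 m.
The local north axis is (−sin φ cos λ, −sin φ sin λ, cos φ), giving ΔN = -127.747 + 22.823 + 21.490 = -83.43 m.
Horizontal magnitude = √(ΔE² + ΔN²) = √(284.36² + (-83.43)²) = 296.34 m.

296.3 m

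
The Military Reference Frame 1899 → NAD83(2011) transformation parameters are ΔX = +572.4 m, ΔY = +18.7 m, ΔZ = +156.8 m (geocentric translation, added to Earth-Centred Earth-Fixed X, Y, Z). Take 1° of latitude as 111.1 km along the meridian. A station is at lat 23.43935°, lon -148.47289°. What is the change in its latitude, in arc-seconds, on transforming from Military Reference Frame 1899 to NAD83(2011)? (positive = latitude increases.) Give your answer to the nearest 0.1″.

sin φ = 0.397778, cos φ = 0.917482, sin λ = -0.522902, cos λ = -0.852393.
North component: ΔN = −sin φ cos λ·ΔX − sin φ sin λ·ΔY + cos φ·ΔZ = −(0.397778)(-0.852393)(572.4) − (0.397778)(-0.522902)(18.7) + (0.917482)(156.8) = 341.83 m.
1° of latitude spans 111100 m, so Δφ = 341.83 / 111100 × 3600 = 11.076″.

Δφ = 11.1″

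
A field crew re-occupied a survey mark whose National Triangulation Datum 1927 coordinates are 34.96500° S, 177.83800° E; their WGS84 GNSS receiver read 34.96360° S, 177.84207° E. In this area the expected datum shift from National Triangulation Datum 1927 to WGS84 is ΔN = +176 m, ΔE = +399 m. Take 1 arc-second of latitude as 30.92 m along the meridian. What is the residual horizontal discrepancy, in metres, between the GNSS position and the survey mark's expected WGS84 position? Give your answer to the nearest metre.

34 m

Observed coordinate differences: Δφ = +0.00140°, Δλ = +0.00407°.
Converting to metres (1° lat = 111312 m, cos φ = 0.819502): observed ΔN = 155.8 m, observed ΔE = 371.3 m.
Subtracting the expected shift leaves a residual of 155.8 − (176) = -20.2 m north and 371.3 − (399) = -27.7 m east.
Residual distance = √((-20.2)² + (-27.7)²) = 34.3 m.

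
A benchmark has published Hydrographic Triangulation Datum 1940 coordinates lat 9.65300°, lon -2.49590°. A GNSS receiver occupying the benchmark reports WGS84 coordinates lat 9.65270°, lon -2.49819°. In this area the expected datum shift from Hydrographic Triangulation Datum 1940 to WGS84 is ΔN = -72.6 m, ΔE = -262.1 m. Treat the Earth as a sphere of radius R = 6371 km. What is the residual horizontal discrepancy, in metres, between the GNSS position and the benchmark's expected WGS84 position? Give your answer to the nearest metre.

41 m

Observed coordinate differences: Δφ = -0.00030°, Δλ = -0.00229°.
Converting to metres (1° lat = 111195 m, cos φ = 0.985841): observed ΔN = -33.4 m, observed ΔE = -251.0 m.
Subtracting the expected shift leaves a residual of -33.4 − (-72.6) = 39.2 m north and -251.0 − (-262.1) = 11.1 m east.
Residual distance = √(39.2² + 11.1²) = 40.8 m.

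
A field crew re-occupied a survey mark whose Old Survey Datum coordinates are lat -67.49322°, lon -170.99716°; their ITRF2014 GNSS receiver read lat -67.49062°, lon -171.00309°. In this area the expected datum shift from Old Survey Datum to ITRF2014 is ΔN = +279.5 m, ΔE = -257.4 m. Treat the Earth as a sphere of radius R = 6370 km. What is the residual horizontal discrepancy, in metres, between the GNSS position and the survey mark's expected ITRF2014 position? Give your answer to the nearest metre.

11 m

Observed coordinate differences: Δφ = +0.00260°, Δλ = -0.00593°.
Converting to metres (1° lat = 111177 m, cos φ = 0.382793): observed ΔN = 289.1 m, observed ΔE = -252.4 m.
Subtracting the expected shift leaves a residual of 289.1 − (279.5) = 9.6 m north and -252.4 − (-257.4) = 5.0 m east.
Residual distance = √(9.6² + 5.0²) = 10.8 m.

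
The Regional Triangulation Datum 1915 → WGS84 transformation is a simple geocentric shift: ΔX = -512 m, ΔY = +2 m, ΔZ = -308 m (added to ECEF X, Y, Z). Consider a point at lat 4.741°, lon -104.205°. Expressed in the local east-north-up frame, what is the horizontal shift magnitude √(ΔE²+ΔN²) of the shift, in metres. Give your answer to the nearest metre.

589 m

The local east axis at (φ, λ) is (−sin λ, cos λ, 0), so ΔE = −sin(-104.205°)·(-512) + cos(-104.205°)·2 = -496.84 m.
The local north axis is (−sin φ cos λ, −sin φ sin λ, cos φ), giving ΔN = -10.384 + 0.160 − 306.946 = -317.17 m.
Horizontal magnitude = √(ΔE² + ΔN²) = √((-496.84)² + (-317.17)²) = 589.44 m.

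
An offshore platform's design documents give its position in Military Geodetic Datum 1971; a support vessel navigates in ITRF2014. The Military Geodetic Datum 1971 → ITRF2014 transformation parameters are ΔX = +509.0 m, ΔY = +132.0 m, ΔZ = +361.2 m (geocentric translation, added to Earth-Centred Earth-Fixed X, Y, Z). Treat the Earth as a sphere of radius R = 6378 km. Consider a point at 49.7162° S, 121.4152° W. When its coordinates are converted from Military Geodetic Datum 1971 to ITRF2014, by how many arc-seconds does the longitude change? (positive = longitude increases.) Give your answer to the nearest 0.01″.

Δλ = 18.29″

sin φ = -0.762851, cos φ = 0.646574, sin λ = -0.853413, cos λ = -0.521236.
East component: ΔE = −sin λ·ΔX + cos λ·ΔY = −(-0.853413)(509.0) + (-0.521236)(132.0) = 365.58 m.
1° of latitude spans πR/180 = 111317 m; at latitude φ, 1° of longitude spans that × cos φ = 71974.8 m, so Δλ = 365.58 / 71974.8 × 3600 = 18.286″.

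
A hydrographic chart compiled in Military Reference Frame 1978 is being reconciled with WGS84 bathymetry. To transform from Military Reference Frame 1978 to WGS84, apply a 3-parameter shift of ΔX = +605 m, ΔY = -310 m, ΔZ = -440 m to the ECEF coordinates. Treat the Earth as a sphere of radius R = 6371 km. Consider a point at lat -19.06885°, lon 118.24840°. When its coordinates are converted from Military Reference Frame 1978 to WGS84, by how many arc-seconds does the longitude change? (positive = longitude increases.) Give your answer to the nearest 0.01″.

sin φ = -0.326704, cos φ = 0.945127, sin λ = 0.880904, cos λ = -0.473295.
East component: ΔE = −sin λ·ΔX + cos λ·ΔY = −(0.880904)(605) + (-0.473295)(-310) = -386.23 m.
1° of latitude spans πR/180 = 111195 m; at latitude φ, 1° of longitude spans that × cos φ = 105093.3 m, so Δλ = -386.23 / 105093.3 × 3600 = -13.230″.

Δλ = -13.23″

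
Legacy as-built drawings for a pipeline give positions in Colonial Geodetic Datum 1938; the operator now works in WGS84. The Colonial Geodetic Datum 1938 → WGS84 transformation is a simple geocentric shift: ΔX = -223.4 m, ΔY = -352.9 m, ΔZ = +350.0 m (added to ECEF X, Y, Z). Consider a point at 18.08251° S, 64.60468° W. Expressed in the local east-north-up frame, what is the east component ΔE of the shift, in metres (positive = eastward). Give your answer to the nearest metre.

At φ = -18.08251°, λ = -64.60468°: sin φ = -0.310386, cos φ = 0.950611, sin λ = -0.903370, cos λ = 0.428861.
ΔE = −sin λ·ΔX + cos λ·ΔY = −(-0.903370)·(-223.4) + (0.428861)·(-352.9) = -353.16 m.

ΔE = -353 m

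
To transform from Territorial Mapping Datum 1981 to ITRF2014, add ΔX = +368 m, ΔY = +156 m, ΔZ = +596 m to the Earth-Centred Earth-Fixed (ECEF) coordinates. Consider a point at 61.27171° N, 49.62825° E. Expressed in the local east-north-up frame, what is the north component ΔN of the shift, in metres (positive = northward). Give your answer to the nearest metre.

At φ = 61.27171°, λ = 49.62825°: sin φ = 0.876909, cos φ = 0.480657, sin λ = 0.761858, cos λ = 0.647744.
ΔN = −sin φ cos λ·ΔX − sin φ sin λ·ΔY + cos φ·ΔZ = −(0.876909)(0.647744)(368) − (0.876909)(0.761858)(156) + (0.480657)(596) = -26.78 m.

ΔN = -27 m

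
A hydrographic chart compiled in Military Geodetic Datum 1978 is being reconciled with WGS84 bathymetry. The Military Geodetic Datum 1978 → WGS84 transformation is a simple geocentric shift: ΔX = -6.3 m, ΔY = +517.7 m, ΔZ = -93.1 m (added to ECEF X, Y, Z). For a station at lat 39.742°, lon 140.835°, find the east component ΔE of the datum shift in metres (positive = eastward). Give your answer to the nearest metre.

The local east axis at (φ, λ) is (−sin λ, cos λ, 0), so ΔE = −sin(140.835°)·(-6.3) + cos(140.835°)·517.7 = -397.41 m.

ΔE = -397 m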